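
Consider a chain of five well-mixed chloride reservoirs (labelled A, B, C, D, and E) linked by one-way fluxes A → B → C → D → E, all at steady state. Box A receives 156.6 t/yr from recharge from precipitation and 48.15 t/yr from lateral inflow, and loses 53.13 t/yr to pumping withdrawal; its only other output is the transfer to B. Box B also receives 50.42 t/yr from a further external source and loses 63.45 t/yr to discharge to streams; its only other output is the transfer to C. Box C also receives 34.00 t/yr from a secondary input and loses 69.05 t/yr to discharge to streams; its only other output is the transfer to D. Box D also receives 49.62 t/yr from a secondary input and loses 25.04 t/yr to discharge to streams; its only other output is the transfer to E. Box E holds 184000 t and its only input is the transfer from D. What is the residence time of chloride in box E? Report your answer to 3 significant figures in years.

1440 yr

Box A: F(A→B) = (156.6 + 48.15) − 53.13 = 151.62 t/yr.
Box B: F(B→C) = (151.62 + 50.42) − 63.45 = 138.59 t/yr.
Box C: F(C→D) = (138.59 + 34.00) − 69.05 = 103.54 t/yr.
Box D: F(D→E) = (103.54 + 49.62) − 25.04 = 128.12 t/yr.
Box E throughput = its input = 128.12 t/yr; τ = 184000 / 128.12 = 1436 yr.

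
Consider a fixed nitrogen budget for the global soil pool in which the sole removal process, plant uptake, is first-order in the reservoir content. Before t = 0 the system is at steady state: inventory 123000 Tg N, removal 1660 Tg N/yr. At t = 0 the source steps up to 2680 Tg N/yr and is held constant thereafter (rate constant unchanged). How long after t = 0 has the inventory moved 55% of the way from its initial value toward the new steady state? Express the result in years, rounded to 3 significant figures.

59.2 yr

τ = M₀/F₀ = 123000/1660 = 74.10 yr.
The remaining gap fraction is e^(−t/τ); 55% covered ⇒ e^(−t/τ) = 0.450.
t = −τ ln(0.450) = 74.10 × 0.7985 = 59.17 yr.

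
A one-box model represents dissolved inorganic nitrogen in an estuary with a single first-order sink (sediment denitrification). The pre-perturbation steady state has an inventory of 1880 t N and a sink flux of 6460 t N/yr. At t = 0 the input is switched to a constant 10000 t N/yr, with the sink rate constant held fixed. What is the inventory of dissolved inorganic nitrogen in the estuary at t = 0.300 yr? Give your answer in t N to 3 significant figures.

2540 t N

τ = M₀/F₀ = 1880/6460 = 0.2910 yr; rate constant k = 1/τ.
New steady state M_∞ = F₁/k = F₁·τ = 10000 × 0.2910 = 2910.2 t N.
M(t) = M_∞ + (M₀ − M_∞)·e^(−t/τ); t/τ = 0.300/0.2910 = 1.031, so e^(−t/τ) = 0.3567.
M(t) = 2910.2 − 1030 × 0.3567 = 2542.7 t N.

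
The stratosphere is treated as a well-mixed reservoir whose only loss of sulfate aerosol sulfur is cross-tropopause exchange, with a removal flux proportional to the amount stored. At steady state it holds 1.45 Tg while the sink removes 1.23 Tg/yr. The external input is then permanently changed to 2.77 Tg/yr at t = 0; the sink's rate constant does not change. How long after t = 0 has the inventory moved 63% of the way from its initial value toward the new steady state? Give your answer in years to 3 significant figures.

1.17 yr

τ = M₀/F₀ = 1.45/1.23 = 1.179 yr.
The remaining gap fraction is e^(−t/τ); 63% covered ⇒ e^(−t/τ) = 0.370.
t = −τ ln(0.370) = 1.179 × 0.9943 = 1.172 yr.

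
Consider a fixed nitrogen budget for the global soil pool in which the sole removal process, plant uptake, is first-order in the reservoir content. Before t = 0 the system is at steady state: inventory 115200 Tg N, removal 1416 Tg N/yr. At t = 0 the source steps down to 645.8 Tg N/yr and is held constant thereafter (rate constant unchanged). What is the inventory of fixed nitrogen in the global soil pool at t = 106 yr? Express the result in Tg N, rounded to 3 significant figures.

69600 Tg N

τ = M₀/F₀ = 115200/1416 = 81.36 yr; rate constant k = 1/τ.
New steady state M_∞ = F₁/k = F₁·τ = 645.8 × 81.36 = 52540 Tg N.
M(t) = M_∞ + (M₀ − M_∞)·e^(−t/τ); t/τ = 106/81.36 = 1.303, so e^(−t/τ) = 0.2717.
M(t) = 52540 + 62660 × 0.2717 = 69567 Tg N.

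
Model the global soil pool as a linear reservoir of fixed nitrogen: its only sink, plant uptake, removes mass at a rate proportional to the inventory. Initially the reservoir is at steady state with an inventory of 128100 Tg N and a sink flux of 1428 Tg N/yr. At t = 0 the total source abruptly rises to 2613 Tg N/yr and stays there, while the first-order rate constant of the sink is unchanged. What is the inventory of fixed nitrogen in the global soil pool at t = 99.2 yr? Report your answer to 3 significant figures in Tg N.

τ = M₀/F₀ = 128100/1428 = 89.71 yr; rate constant k = 1/τ.
New steady state M_∞ = F₁/k = F₁·τ = 2613 × 89.71 = 234400 Tg N.
M(t) = M_∞ + (M₀ − M_∞)·e^(−t/τ); t/τ = 99.2/89.71 = 1.106, so e^(−t/τ) = 0.3309.
M(t) = 234400 − 106300 × 0.3309 = 199220 Tg N.

199000 Tg N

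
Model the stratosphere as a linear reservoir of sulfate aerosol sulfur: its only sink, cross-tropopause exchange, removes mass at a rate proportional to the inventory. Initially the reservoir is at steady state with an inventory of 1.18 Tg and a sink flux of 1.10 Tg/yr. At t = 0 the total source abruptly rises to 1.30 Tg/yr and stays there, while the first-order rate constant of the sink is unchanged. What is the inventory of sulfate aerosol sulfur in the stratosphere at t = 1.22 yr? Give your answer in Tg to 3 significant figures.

τ = M₀/F₀ = 1.18/1.10 = 1.073 yr; rate constant k = 1/τ.
New steady state M_∞ = F₁/k = F₁·τ = 1.30 × 1.073 = 1.3945 Tg.
M(t) = M_∞ + (M₀ − M_∞)·e^(−t/τ); t/τ = 1.22/1.073 = 1.137, so e^(−t/τ) = 0.3207.
M(t) = 1.3945 − 0.2145 × 0.3207 = 1.3257 Tg.

1.33 Tg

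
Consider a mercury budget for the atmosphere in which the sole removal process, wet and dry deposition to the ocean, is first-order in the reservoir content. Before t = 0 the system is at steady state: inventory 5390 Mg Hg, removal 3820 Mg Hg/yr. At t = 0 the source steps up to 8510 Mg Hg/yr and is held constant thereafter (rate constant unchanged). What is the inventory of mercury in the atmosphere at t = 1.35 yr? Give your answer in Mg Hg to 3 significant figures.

9470 Mg Hg

τ = M₀/F₀ = 5390/3820 = 1.411 yr; rate constant k = 1/τ.
New steady state M_∞ = F₁/k = F₁·τ = 8510 × 1.411 = 12008 Mg Hg.
M(t) = M_∞ + (M₀ − M_∞)·e^(−t/τ); t/τ = 1.35/1.411 = 0.9568, so e^(−t/τ) = 0.3841.
M(t) = 12008 − 6618 × 0.3841 = 9465.6 Mg Hg.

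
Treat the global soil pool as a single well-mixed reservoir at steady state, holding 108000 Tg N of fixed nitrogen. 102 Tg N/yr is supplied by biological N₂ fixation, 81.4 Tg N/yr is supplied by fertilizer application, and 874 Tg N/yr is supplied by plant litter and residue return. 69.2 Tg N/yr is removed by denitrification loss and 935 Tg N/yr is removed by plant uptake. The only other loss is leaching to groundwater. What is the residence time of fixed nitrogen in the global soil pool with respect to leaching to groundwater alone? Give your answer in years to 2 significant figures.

2000 yr

At steady state ΣF_in = ΣF_out.
ΣF_in = 102 + 81.4 + 874 = 1057.4 Tg N/yr.
Leaching to groundwater flux = ΣF_in − (69.2 + 935) = 1057.4 − 1004 = 53.20 Tg N/yr.
τ = M / F = 108000 / 53.20 = 2030 yr.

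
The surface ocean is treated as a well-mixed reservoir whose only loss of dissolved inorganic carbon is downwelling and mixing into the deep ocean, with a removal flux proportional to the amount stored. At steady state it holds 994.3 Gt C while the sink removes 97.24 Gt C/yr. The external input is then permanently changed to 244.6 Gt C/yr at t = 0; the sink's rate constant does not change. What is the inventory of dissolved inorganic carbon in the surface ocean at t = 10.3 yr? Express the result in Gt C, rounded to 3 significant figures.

1950 Gt C

The sink rate constant is k = F₀/M₀ = 97.24/994.3 = 0.09780 yr⁻¹.
Solving dM/dt = F₁ − kM with M(0) = M₀ gives M(t) = F₁/k + (M₀ − F₁/k)·e^(−kt).
F₁/k = 244.6/0.09780 = 2501.1 Gt C; kt = 0.09780 × 10.3 = 1.007, e^(−kt) = 0.3652.
M(10.3) = 2501.1 + (994.3 − 2501.1) × 0.3652 = 2501.1 − 550.3 = 1950.8 Gt C.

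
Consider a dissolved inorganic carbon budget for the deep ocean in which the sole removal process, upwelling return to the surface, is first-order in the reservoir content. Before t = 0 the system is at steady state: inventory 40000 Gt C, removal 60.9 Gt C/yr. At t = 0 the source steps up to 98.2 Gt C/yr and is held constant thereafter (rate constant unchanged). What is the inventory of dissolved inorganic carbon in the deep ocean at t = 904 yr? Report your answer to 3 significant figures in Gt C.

58300 Gt C

Residence time τ = M₀/F₀ = 656.8 yr. The eventual steady state is M_∞ = M₀·(F₁/F₀) = 40000 × 98.2/60.9 = 64499 Gt C.
The anomaly ΔM(t) = M(t) − M_∞ decays as ΔM₀·e^(−t/τ) with ΔM₀ = 40000 − 64499 = −24500 Gt C.
At t = 904 yr, e^(−t/τ) = e^(−1.376) = 0.2525, so ΔM = −6186 Gt C and M = 64499 − 6186 = 58313 Gt C.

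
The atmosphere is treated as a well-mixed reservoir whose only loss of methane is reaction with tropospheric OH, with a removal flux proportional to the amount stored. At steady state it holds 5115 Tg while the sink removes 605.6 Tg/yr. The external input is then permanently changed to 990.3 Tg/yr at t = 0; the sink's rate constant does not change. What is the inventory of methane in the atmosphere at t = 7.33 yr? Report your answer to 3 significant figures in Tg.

7000 Tg

Residence time τ = M₀/F₀ = 8.446 yr. The eventual steady state is M_∞ = M₀·(F₁/F₀) = 5115 × 990.3/605.6 = 8364.2 Tg.
The anomaly ΔM(t) = M(t) − M_∞ decays as ΔM₀·e^(−t/τ) with ΔM₀ = 5115 − 8364.2 = −3249 Tg.
At t = 7.33 yr, e^(−t/τ) = e^(−0.8678) = 0.4199, so ΔM = −1364 Tg and M = 8364.2 − 1364 = 7000.0 Tg.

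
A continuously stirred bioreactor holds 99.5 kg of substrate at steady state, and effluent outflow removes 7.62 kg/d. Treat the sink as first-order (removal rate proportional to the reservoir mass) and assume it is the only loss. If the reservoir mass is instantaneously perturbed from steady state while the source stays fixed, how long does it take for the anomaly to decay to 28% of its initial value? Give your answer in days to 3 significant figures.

For a linear reservoir the anomaly decays as exp(−t/τ) with τ = M/F = 99.5/7.62 = 13.06 d.
exp(−t/τ) = 0.28 ⇒ t = −τ ln(0.28) = 13.06 × 1.273 = 16.62 d.

16.6 d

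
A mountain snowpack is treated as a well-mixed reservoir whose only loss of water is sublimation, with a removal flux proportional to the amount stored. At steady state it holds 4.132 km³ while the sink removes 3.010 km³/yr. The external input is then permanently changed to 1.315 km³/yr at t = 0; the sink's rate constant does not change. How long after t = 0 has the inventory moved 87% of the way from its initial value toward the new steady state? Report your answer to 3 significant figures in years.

2.80 yr

τ = M₀/F₀ = 4.132/3.010 = 1.373 yr.
The remaining gap fraction is e^(−t/τ); 87% covered ⇒ e^(−t/τ) = 0.130.
t = −τ ln(0.130) = 1.373 × 2.040 = 2.801 yr.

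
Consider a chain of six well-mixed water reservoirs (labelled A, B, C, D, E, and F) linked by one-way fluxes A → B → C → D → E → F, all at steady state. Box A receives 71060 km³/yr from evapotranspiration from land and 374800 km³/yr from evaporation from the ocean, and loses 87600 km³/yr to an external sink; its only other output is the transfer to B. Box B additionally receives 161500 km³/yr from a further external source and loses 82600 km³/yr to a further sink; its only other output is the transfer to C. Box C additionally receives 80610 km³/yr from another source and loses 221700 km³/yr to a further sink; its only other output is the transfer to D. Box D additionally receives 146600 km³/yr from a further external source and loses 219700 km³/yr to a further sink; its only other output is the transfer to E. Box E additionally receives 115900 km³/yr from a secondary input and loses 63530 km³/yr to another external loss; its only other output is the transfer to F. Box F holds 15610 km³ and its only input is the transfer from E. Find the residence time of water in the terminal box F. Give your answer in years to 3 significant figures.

0.0567 yr

Box A: F(A→B) = (71060 + 374800) − 87600 = 358260 km³/yr.
Box B: F(B→C) = (358260 + 161500) − 82600 = 437160 km³/yr.
Box C: F(C→D) = (437160 + 80610) − 221700 = 296070 km³/yr.
Box D: F(D→E) = (296070 + 146600) − 219700 = 222970 km³/yr.
Box E: F(E→F) = (222970 + 115900) − 63530 = 275340 km³/yr.
Box F throughput = its input = 275340 km³/yr; τ = 15610 / 275340 = 0.05669 yr.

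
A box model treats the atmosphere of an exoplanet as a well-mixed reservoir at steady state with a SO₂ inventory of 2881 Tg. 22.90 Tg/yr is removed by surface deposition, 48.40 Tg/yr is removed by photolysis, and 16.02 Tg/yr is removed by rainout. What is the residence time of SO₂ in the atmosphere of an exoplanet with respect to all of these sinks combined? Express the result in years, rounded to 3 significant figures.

Total removal flux = 22.90 + 48.40 + 16.02 = 87.320 Tg/yr.
τ = M / ΣF_out = 2881 / 87.320 = 32.99 yr.

33.0 yr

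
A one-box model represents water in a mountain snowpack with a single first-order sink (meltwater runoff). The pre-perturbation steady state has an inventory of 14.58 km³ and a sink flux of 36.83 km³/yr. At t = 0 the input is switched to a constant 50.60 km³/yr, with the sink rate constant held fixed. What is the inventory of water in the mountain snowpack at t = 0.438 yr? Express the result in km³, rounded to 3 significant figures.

Residence time τ = M₀/F₀ = 0.3959 yr. The eventual steady state is M_∞ = M₀·(F₁/F₀) = 14.58 × 50.60/36.83 = 20.031 km³.
The anomaly ΔM(t) = M(t) − M_∞ decays as ΔM₀·e^(−t/τ) with ΔM₀ = 14.58 − 20.031 = −5.451 km³.
At t = 0.438 yr, e^(−t/τ) = e^(−1.106) = 0.3307, so ΔM = −1.803 km³ and M = 20.031 − 1.803 = 18.228 km³.

18.2 km³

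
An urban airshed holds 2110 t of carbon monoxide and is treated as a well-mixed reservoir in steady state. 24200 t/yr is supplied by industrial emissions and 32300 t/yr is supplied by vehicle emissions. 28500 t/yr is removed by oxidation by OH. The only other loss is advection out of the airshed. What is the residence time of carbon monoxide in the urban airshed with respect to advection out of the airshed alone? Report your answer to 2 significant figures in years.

At steady state ΣF_in = ΣF_out.
ΣF_in = 24200 + 32300 = 56500 t/yr.
Advection out of the airshed flux = ΣF_in − (28500) = 56500 − 28500 = 28000 t/yr.
τ = M / F = 2110 / 28000 = 0.07536 yr.

0.075 yr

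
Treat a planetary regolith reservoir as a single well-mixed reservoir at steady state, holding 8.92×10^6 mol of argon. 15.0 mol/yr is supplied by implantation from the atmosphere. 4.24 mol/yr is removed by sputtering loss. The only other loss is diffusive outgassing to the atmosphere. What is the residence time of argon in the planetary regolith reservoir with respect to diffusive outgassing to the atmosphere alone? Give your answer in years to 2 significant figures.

830000 yr

At steady state ΣF_in = ΣF_out.
ΣF_in = 15.000 mol/yr.
Diffusive outgassing to the atmosphere flux = ΣF_in − (4.24) = 15.000 − 4.240 = 10.76 mol/yr.
τ = M / F = 8.92×10^6 / 10.76 = 829000 yr.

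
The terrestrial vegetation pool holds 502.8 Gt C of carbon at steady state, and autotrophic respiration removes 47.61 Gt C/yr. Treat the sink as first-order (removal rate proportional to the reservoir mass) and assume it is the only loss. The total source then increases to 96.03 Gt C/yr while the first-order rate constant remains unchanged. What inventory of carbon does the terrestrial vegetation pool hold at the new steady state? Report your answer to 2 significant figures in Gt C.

Rate constant k = F/M = 47.61 / 502.8 = 0.09469 yr⁻¹.
At the new steady state, source = k·M_new ⇒ M_new = 96.03 / 0.09469 = 1014 Gt C.
(Equivalently M_new = M × F_new/F_old = 502.8 × 96.03/47.61.)

1000 Gt C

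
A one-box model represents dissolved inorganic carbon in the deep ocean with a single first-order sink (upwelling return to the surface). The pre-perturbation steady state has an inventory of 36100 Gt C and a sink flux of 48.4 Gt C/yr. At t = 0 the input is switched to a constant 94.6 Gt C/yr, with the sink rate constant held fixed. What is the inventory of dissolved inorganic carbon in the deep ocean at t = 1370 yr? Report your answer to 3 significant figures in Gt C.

Residence time τ = M₀/F₀ = 745.9 yr. The eventual steady state is M_∞ = M₀·(F₁/F₀) = 36100 × 94.6/48.4 = 70559 Gt C.
The anomaly ΔM(t) = M(t) − M_∞ decays as ΔM₀·e^(−t/τ) with ΔM₀ = 36100 − 70559 = −34460 Gt C.
At t = 1370 yr, e^(−t/τ) = e^(−1.837) = 0.1593, so ΔM = −5490 Gt C and M = 70559 − 5490 = 65069 Gt C.

65100 Gt C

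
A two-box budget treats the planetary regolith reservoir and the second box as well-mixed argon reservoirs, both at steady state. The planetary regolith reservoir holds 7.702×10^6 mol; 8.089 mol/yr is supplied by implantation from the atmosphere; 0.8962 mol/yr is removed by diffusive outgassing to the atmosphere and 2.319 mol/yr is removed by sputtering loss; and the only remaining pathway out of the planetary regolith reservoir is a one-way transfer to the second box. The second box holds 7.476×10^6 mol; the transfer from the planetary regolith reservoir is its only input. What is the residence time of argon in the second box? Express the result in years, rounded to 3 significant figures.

Balance the planetary regolith reservoir: ΣF_in = 8.0890 mol/yr.
Transfer to the second box = ΣF_in − (0.8962 + 2.319) = 4.8738 mol/yr.
At steady state the output of the second box equals its input, 4.8738 mol/yr.
τ = M / F = 7.476×10^6 / 4.8738 = 1.534×10^6 yr.

1.53×10^6 yr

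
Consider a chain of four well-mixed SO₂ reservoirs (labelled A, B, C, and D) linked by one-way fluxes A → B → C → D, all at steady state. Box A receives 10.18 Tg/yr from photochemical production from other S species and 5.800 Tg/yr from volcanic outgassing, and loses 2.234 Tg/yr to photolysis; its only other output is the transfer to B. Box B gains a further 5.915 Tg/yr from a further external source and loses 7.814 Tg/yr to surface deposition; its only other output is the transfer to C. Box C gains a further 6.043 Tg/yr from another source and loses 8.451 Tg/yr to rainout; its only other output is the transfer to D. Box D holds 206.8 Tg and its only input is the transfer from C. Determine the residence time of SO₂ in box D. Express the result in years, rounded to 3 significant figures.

21.9 yr

Box A: F(A→B) = (10.18 + 5.800) − 2.234 = 13.746 Tg/yr.
Box B: F(B→C) = (13.746 + 5.915) − 7.814 = 11.847 Tg/yr.
Box C: F(C→D) = (11.847 + 6.043) − 8.451 = 9.4390 Tg/yr.
Box D throughput = its input = 9.4390 Tg/yr; τ = 206.8 / 9.4390 = 21.91 yr.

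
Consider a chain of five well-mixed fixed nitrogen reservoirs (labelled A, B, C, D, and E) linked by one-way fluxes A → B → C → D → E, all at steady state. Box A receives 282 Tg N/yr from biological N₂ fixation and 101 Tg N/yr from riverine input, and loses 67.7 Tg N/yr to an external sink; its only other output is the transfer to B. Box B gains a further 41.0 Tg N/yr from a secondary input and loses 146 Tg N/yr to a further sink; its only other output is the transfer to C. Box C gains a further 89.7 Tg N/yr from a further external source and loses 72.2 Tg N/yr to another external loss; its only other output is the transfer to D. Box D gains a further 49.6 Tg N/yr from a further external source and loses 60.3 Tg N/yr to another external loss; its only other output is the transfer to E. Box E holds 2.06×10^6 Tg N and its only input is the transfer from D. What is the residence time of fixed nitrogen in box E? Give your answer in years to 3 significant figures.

9490 yr

Box A: F(A→B) = (282 + 101) − 67.7 = 315.30 Tg N/yr.
Box B: F(B→C) = (315.30 + 41.0) − 146 = 210.30 Tg N/yr.
Box C: F(C→D) = (210.30 + 89.7) − 72.2 = 227.80 Tg N/yr.
Box D: F(D→E) = (227.80 + 49.6) − 60.3 = 217.10 Tg N/yr.
Box E throughput = its input = 217.10 Tg N/yr; τ = 2.06×10^6 / 217.10 = 9489 yr.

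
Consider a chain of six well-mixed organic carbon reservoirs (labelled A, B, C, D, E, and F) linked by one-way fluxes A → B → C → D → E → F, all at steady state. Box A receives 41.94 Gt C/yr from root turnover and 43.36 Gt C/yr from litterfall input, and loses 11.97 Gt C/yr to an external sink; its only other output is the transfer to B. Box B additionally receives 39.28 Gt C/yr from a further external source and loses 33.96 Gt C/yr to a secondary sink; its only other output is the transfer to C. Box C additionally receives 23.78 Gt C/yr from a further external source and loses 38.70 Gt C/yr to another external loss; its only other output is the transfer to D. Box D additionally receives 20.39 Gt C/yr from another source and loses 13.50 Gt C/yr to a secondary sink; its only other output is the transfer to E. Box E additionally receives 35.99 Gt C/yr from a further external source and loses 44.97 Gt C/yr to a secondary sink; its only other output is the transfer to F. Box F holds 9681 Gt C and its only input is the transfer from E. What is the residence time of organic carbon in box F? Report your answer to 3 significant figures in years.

Box A: F(A→B) = (41.94 + 43.36) − 11.97 = 73.330 Gt C/yr.
Box B: F(B→C) = (73.330 + 39.28) − 33.96 = 78.650 Gt C/yr.
Box C: F(C→D) = (78.650 + 23.78) − 38.70 = 63.730 Gt C/yr.
Box D: F(D→E) = (63.730 + 20.39) − 13.50 = 70.620 Gt C/yr.
Box E: F(E→F) = (70.620 + 35.99) − 44.97 = 61.640 Gt C/yr.
Box F throughput = its input = 61.640 Gt C/yr; τ = 9681 / 61.640 = 157.1 yr.

157 yr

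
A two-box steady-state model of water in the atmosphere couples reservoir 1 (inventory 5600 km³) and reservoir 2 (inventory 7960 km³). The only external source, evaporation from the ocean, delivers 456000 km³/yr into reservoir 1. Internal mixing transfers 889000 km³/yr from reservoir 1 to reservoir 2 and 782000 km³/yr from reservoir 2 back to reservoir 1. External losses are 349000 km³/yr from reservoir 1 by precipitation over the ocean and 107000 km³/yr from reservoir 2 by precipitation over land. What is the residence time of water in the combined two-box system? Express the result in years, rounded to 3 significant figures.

Residence time in the combined system uses the total inventory and the total *external* removal — internal exchanges between the two boxes cancel.
M_total = 5600 + 7960 = 13560 km³.
ΣF_external_out = 349000 + 107000 = 456000 km³/yr.
τ = M_total / ΣF_ext = 13560 / 456000 = 0.02974 yr.

0.0297 yr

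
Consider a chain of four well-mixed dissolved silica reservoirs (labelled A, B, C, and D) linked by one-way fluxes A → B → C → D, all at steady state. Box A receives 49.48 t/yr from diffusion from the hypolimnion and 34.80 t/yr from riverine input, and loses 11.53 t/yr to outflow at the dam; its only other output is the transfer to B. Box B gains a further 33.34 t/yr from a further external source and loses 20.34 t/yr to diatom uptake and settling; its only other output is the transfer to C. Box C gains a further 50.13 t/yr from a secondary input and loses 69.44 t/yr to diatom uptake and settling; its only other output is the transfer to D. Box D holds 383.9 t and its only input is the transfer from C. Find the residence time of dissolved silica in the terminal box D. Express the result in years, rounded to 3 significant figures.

5.78 yr

Box A: F(A→B) = (49.48 + 34.80) − 11.53 = 72.750 t/yr.
Box B: F(B→C) = (72.750 + 33.34) − 20.34 = 85.750 t/yr.
Box C: F(C→D) = (85.750 + 50.13) − 69.44 = 66.440 t/yr.
Box D throughput = its input = 66.440 t/yr; τ = 383.9 / 66.440 = 5.778 yr.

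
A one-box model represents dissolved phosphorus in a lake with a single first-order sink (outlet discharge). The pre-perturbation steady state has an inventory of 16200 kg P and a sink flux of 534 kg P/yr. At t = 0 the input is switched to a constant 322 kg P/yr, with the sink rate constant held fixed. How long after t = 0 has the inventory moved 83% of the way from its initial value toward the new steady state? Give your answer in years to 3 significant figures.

τ = M₀/F₀ = 16200/534 = 30.34 yr.
The remaining gap fraction is e^(−t/τ); 83% covered ⇒ e^(−t/τ) = 0.170.
t = −τ ln(0.170) = 30.34 × 1.772 = 53.76 yr.

53.8 yr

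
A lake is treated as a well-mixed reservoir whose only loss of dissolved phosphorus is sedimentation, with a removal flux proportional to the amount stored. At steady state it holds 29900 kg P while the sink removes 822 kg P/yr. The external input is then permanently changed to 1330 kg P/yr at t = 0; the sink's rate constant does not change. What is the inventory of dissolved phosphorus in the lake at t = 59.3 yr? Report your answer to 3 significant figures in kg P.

44800 kg P

The sink rate constant is k = F₀/M₀ = 822/29900 = 0.02749 yr⁻¹.
Solving dM/dt = F₁ − kM with M(0) = M₀ gives M(t) = F₁/k + (M₀ − F₁/k)·e^(−kt).
F₁/k = 1330/0.02749 = 48378 kg P; kt = 0.02749 × 59.3 = 1.630, e^(−kt) = 0.1959.
M(59.3) = 48378 + (29900 − 48378) × 0.1959 = 48378 − 3620 = 44759 kg P.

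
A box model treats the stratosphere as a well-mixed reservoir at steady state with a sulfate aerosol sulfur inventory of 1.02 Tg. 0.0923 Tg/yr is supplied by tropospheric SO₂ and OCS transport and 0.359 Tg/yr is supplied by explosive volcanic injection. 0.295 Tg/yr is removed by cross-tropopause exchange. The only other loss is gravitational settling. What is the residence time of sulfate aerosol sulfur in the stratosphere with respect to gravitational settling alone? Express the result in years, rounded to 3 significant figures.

6.53 yr

At steady state ΣF_in = ΣF_out.
ΣF_in = 0.0923 + 0.359 = 0.45130 Tg/yr.
Gravitational settling flux = ΣF_in − (0.295) = 0.45130 − 0.2950 = 0.1563 Tg/yr.
τ = M / F = 1.02 / 0.1563 = 6.526 yr.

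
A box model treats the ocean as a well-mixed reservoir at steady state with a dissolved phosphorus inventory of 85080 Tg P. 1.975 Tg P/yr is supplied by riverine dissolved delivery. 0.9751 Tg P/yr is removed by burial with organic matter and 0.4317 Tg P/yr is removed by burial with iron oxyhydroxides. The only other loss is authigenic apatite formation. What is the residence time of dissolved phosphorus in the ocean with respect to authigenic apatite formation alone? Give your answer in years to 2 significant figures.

150000 yr

At steady state ΣF_in = ΣF_out.
ΣF_in = 1.9750 Tg P/yr.
Authigenic apatite formation flux = ΣF_in − (0.9751 + 0.4317) = 1.9750 − 1.407 = 0.5682 Tg P/yr.
τ = M / F = 85080 / 0.5682 = 149700 yr.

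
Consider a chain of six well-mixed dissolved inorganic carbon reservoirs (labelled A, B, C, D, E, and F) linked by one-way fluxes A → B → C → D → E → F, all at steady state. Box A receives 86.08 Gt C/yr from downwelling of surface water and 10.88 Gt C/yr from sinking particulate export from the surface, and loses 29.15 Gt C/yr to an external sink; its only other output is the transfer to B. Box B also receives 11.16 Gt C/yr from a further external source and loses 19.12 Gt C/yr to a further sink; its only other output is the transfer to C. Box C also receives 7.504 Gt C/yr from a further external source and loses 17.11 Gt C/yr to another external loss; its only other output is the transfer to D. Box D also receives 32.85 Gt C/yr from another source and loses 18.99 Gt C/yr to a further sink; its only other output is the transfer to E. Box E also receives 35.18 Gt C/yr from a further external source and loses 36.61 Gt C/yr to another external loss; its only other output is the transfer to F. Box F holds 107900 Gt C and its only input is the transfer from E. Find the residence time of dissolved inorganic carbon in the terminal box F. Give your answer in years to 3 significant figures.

1720 yr

Box A: F(A→B) = (86.08 + 10.88) − 29.15 = 67.810 Gt C/yr.
Box B: F(B→C) = (67.810 + 11.16) − 19.12 = 59.850 Gt C/yr.
Box C: F(C→D) = (59.850 + 7.504) − 17.11 = 50.244 Gt C/yr.
Box D: F(D→E) = (50.244 + 32.85) − 18.99 = 64.104 Gt C/yr.
Box E: F(E→F) = (64.104 + 35.18) − 36.61 = 62.674 Gt C/yr.
Box F throughput = its input = 62.674 Gt C/yr; τ = 107900 / 62.674 = 1722 yr.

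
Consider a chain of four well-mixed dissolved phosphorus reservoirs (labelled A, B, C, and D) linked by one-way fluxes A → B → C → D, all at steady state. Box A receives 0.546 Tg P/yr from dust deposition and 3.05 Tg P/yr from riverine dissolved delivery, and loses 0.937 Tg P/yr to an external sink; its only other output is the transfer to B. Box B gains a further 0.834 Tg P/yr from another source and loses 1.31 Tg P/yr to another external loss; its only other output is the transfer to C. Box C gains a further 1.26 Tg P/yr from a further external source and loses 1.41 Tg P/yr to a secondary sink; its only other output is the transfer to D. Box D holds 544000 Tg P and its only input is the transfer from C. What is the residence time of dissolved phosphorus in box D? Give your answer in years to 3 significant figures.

268000 yr

Box A: F(A→B) = (0.546 + 3.05) − 0.937 = 2.6590 Tg P/yr.
Box B: F(B→C) = (2.6590 + 0.834) − 1.31 = 2.1830 Tg P/yr.
Box C: F(C→D) = (2.1830 + 1.26) − 1.41 = 2.0330 Tg P/yr.
Box D throughput = its input = 2.0330 Tg P/yr; τ = 544000 / 2.0330 = 267600 yr.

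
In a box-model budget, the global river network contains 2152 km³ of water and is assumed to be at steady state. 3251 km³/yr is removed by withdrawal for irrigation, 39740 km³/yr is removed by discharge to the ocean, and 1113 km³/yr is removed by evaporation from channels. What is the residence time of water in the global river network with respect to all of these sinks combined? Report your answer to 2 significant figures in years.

0.049 yr

Total removal flux = 3251 + 39740 + 1113 = 44104 km³/yr.
τ = M / ΣF_out = 2152 / 44104 = 0.04879 yr.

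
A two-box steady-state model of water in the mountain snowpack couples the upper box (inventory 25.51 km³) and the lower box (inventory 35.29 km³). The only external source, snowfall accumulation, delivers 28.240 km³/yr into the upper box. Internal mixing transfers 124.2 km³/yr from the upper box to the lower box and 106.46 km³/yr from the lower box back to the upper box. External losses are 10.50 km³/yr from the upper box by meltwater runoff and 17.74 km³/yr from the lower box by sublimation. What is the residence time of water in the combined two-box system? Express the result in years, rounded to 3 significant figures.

For the system as a whole, the A↔B exchange is internal and contributes nothing to the throughput; only the external sinks remove mass.
M_total = 25.51 + 35.29 = 60.800 km³.
ΣF_external_out = 10.50 + 17.74 = 28.240 km³/yr.
τ = M_total / ΣF_ext = 60.800 / 28.240 = 2.153 yr.

2.15 yr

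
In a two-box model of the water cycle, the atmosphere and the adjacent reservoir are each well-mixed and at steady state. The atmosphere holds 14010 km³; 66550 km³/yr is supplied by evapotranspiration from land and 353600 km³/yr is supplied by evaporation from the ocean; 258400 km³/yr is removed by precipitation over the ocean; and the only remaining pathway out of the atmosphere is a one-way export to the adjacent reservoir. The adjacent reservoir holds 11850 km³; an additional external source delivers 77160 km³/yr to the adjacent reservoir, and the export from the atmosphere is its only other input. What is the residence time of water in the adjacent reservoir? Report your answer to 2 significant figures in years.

0.050 yr

Balance the atmosphere: ΣF_in = 66550 + 353600 = 420150 km³/yr.
Export to the adjacent reservoir = ΣF_in − (258400) = 161750 km³/yr.
Total input to the adjacent reservoir = 161750 + 77160 = 238910 km³/yr; at steady state this equals its total output.
τ = M / F = 11850 / 238910 = 0.04960 yr.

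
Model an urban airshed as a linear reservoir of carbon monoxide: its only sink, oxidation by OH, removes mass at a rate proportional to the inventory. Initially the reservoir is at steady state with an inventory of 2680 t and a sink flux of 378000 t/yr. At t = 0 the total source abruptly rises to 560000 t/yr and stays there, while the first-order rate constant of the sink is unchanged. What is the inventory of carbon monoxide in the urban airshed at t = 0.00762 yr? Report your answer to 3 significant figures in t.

Residence time τ = M₀/F₀ = 0.007090 yr. The eventual steady state is M_∞ = M₀·(F₁/F₀) = 2680 × 560000/378000 = 3970.4 t.
The anomaly ΔM(t) = M(t) − M_∞ decays as ΔM₀·e^(−t/τ) with ΔM₀ = 2680 − 3970.4 = −1290 t.
At t = 0.00762 yr, e^(−t/τ) = e^(−1.075) = 0.3414, so ΔM = −440.5 t and M = 3970.4 − 440.5 = 3529.9 t.

3530 t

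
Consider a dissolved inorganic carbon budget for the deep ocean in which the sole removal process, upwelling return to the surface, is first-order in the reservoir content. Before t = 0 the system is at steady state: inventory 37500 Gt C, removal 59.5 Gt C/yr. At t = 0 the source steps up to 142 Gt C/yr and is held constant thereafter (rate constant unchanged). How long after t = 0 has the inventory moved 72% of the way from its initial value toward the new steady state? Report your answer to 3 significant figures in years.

τ = M₀/F₀ = 37500/59.5 = 630.3 yr.
The remaining gap fraction is e^(−t/τ); 72% covered ⇒ e^(−t/τ) = 0.280.
t = −τ ln(0.280) = 630.3 × 1.273 = 802.3 yr.

802 yr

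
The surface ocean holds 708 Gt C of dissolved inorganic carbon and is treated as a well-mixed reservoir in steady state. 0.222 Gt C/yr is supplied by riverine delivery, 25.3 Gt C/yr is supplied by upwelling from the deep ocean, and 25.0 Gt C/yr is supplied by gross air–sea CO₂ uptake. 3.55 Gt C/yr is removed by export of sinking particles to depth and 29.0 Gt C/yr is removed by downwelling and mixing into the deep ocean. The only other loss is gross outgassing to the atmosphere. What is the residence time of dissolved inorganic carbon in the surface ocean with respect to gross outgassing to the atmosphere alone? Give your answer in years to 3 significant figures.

39.4 yr

At steady state ΣF_in = ΣF_out.
ΣF_in = 0.222 + 25.3 + 25.0 = 50.522 Gt C/yr.
Gross outgassing to the atmosphere flux = ΣF_in − (3.55 + 29.0) = 50.522 − 32.55 = 17.97 Gt C/yr.
τ = M / F = 708 / 17.97 = 39.39 yr.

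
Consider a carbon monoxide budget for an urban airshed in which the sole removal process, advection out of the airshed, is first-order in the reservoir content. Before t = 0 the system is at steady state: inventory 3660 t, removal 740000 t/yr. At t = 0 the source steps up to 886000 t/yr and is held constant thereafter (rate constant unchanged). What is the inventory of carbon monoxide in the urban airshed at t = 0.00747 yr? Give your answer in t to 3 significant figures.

The sink rate constant is k = F₀/M₀ = 740000/3660 = 202.2 yr⁻¹.
Solving dM/dt = F₁ − kM with M(0) = M₀ gives M(t) = F₁/k + (M₀ − F₁/k)·e^(−kt).
F₁/k = 886000/202.2 = 4382.1 t; kt = 202.2 × 0.00747 = 1.510, e^(−kt) = 0.2208.
M(0.00747) = 4382.1 + (3660 − 4382.1) × 0.2208 = 4382.1 − 159.5 = 4222.6 t.

4220 t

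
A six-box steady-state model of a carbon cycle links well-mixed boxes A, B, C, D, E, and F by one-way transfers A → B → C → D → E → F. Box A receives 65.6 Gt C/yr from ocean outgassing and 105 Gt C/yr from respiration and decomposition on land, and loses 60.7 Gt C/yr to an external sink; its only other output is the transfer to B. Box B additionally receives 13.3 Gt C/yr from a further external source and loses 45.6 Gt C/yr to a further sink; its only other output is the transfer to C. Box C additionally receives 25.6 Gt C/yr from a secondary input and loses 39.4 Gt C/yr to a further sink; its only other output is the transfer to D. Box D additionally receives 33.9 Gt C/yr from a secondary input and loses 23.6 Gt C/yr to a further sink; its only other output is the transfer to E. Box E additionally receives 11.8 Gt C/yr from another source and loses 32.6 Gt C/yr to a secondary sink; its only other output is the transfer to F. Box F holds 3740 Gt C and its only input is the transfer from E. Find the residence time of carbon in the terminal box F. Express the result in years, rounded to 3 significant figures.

Box A: F(A→B) = (65.6 + 105) − 60.7 = 109.90 Gt C/yr.
Box B: F(B→C) = (109.90 + 13.3) − 45.6 = 77.600 Gt C/yr.
Box C: F(C→D) = (77.600 + 25.6) − 39.4 = 63.800 Gt C/yr.
Box D: F(D→E) = (63.800 + 33.9) − 23.6 = 74.100 Gt C/yr.
Box E: F(E→F) = (74.100 + 11.8) − 32.6 = 53.300 Gt C/yr.
Box F throughput = its input = 53.300 Gt C/yr; τ = 3740 / 53.300 = 70.17 yr.

70.2 yr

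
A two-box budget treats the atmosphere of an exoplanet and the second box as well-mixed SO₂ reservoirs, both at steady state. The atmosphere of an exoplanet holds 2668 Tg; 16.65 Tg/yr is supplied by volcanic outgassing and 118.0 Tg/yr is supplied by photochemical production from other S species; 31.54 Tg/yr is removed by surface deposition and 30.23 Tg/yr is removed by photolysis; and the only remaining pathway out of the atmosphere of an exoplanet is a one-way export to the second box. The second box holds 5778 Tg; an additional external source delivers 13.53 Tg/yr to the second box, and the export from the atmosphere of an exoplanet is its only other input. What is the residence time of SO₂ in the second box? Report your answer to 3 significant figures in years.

66.9 yr

Balance the atmosphere of an exoplanet: ΣF_in = 16.65 + 118.0 = 134.65 Tg/yr.
Export to the second box = ΣF_in − (31.54 + 30.23) = 72.880 Tg/yr.
Total input to the second box = 72.880 + 13.53 = 86.410 Tg/yr; at steady state this equals its total output.
τ = M / F = 5778 / 86.410 = 66.87 yr.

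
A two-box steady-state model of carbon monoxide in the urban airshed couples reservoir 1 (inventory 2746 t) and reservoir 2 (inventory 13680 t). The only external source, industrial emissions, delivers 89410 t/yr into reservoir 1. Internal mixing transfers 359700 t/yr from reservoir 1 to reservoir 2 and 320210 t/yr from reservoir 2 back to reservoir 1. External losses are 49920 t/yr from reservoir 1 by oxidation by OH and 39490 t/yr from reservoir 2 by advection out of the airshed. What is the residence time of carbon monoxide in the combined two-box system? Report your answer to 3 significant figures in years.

0.184 yr

For the system as a whole, the A↔B exchange is internal and contributes nothing to the throughput; only the external sinks remove mass.
M_total = 2746 + 13680 = 16426 t.
ΣF_external_out = 49920 + 39490 = 89410 t/yr.
τ = M_total / ΣF_ext = 16426 / 89410 = 0.1837 yr.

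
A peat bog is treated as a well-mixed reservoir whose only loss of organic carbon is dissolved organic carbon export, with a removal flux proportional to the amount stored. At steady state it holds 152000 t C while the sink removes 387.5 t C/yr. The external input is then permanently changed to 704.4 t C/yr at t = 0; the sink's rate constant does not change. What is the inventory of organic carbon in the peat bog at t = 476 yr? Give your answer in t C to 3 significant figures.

The sink rate constant is k = F₀/M₀ = 387.5/152000 = 0.002549 yr⁻¹.
Solving dM/dt = F₁ − kM with M(0) = M₀ gives M(t) = F₁/k + (M₀ − F₁/k)·e^(−kt).
F₁/k = 704.4/0.002549 = 276310 t C; kt = 0.002549 × 476 = 1.213, e^(−kt) = 0.2972.
M(476) = 276310 + (152000 − 276310) × 0.2972 = 276310 − 36940 = 239370 t C.

239000 t C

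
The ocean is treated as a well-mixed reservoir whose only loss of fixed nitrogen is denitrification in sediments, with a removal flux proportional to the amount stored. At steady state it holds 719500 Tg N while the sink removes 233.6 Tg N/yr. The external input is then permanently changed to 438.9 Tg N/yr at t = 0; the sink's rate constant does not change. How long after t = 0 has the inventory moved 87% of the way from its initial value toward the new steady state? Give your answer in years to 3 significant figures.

6280 yr

τ = M₀/F₀ = 719500/233.6 = 3080 yr.
The remaining gap fraction is e^(−t/τ); 87% covered ⇒ e^(−t/τ) = 0.130.
t = −τ ln(0.130) = 3080 × 2.040 = 6284 yr.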